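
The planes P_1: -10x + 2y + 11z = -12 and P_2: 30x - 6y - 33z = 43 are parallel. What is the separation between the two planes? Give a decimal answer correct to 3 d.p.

Rescale P_2 by 1/(-3): -10x + 2y + 11z = -43/3. Then distance = |-12 − (-43/3)| / √225 ≈ 0.156.

0.156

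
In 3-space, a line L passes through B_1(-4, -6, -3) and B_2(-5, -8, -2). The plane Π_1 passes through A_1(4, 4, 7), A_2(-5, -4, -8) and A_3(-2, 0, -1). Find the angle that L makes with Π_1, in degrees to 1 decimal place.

A direction vector for L is B_2 − B_1 = (-1, -2, 1).
A_1A_2 = (-9, -8, -15), A_1A_3 = (-6, -4, -8); a normal to Π_1 is A_1A_2 × A_1A_3 = (4, 18, -12).
Using A_1: Π_1 has equation 4x + 18y - 12z = 4.
sin θ = |n·v| / (|n||v|) = |-52| / (√484 · √6) = 0.96495.
θ ≈ 74.8°.

74.8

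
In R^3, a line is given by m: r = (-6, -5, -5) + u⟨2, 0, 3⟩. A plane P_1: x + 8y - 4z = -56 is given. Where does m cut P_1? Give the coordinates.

Substitute r = (-6, -5, -5) + t(2, 0, 3) into the plane: -26 + (-10)t = -56, so t = 3.
Intersection: (-6, -5, -5) + 3·(2, 0, 3) = (0, -5, 4).

(0, -5, 4)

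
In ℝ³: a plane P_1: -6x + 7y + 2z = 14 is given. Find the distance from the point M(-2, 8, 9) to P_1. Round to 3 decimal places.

7.632

n·M − d = (-6)·(-2) + (7)·(8) + (2)·(9) − 14 = 72; |n| = √89.
Distance = |72| / √89 = 72/√89 ≈ 7.632.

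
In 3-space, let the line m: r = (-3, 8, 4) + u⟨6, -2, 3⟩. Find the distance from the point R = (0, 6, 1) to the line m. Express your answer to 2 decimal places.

Taking (-3, 8, 4) on m with direction v = (6, -2, 3): w = R − (-3, 8, 4) = (3, -2, -3), and w × v = (-12, -27, 6).
Distance = |w × v| / |v| = √909 / √49 ≈ 4.31.

4.31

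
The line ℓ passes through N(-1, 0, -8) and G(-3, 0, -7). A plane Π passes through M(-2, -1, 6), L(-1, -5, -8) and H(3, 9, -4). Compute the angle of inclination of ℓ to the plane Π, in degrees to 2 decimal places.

50.20

A direction vector for ℓ is G − N = (-2, 0, 1).
ML = (1, -4, -14), MH = (5, 10, -10); a normal to Π is ML × MH = (180, -60, 30).
Using M: Π has equation 180x - 60y + 30z = -120.
sin θ = |n·v| / (|n||v|) = |-330| / (√36900 · √5) = 0.76827.
θ ≈ 50.20°.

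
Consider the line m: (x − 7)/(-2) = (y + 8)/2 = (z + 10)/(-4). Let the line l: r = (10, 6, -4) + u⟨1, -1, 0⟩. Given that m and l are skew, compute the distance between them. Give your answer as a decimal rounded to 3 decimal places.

12.021

m has direction (-2, 2, -4) through (7, -8, -10).
Common perpendicular direction n = (-2, 2, -4) × (1, -1, 0) = (-4, -4, 0).
With w = (10, 6, -4) − (7, -8, -10) = (3, 14, 6), w · n = -68.
Distance = |w · n| / |n| = |-68| / √32 ≈ 12.021.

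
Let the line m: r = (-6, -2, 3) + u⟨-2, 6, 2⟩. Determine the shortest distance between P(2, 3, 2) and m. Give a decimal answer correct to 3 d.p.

9.313

Taking (-6, -2, 3) on m with direction v = (-2, 6, 2): w = P − (-6, -2, 3) = (8, 5, -1), and w × v = (16, -14, 58).
Distance = |w × v| / |v| = √3816 / √44 ≈ 9.313.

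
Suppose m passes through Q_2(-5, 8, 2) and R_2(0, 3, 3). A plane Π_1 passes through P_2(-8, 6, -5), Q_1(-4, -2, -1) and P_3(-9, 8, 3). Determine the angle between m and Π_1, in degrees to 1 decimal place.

18.2

A direction vector for m is R_2 − Q_2 = (5, -5, 1).
P_2Q_1 = (4, -8, 4), P_2P_3 = (-1, 2, 8); a normal to Π_1 is P_2Q_1 × P_2P_3 = (-72, -36, 0).
Using P_2: Π_1 has equation -72x - 36y = 360.
sin θ = |n·v| / (|n||v|) = |-180| / (√6480 · √51) = 0.31311.
θ ≈ 18.2°.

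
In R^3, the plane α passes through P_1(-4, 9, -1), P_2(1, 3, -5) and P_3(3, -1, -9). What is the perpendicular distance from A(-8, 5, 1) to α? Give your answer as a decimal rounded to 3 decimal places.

5.821

P_1P_2 = (5, -6, -4), P_1P_3 = (7, -10, -8); a normal to α is P_1P_2 × P_1P_3 = (8, 12, -8).
Using P_1: α has equation 8x + 12y - 8z = 84.
n·A − d = (8)·(-8) + (12)·(5) + (-8)·(1) − 84 = -96; |n| = √272.
Distance = |-96| / √272 = 96/√272 ≈ 5.821.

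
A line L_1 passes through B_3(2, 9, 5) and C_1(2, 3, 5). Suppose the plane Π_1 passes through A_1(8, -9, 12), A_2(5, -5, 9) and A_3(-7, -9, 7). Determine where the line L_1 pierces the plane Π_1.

(2, 1, 5)

A direction vector for L_1 is C_1 − B_3 = (0, -6, 0).
A_1A_2 = (-3, 4, -3), A_1A_3 = (-15, 0, -5); a normal to Π_1 is A_1A_2 × A_1A_3 = (-20, 30, 60).
Using A_1: Π_1 has equation -20x + 30y + 60z = 290.
Substitute r = (2, 9, 5) + t(0, -6, 0) into the plane: 530 + (-180)t = 290, so t = 4/3.
Intersection: (2, 9, 5) + (4/3)·(0, -6, 0) = (2, 1, 5).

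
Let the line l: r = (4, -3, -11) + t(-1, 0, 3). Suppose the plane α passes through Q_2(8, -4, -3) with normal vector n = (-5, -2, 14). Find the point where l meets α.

(2, -3, -5)

α: n·r = n·Q_2 gives -5x - 2y + 14z = -74.
Substitute r = (4, -3, -11) + t(-1, 0, 3) into the plane: -168 + 47t = -74, so t = 2.
Intersection: (4, -3, -11) + 2·(-1, 0, 3) = (2, -3, -5).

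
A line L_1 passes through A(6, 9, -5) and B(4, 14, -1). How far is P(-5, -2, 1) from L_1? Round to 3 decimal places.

A direction vector for L_1 is B − A = (-2, 5, 4).
Taking (6, 9, -5) on L_1 with direction v = (-2, 5, 4): w = P − (6, 9, -5) = (-11, -11, 6), and w × v = (-74, 32, -77).
Distance = |w × v| / |v| = √12429 / √45 ≈ 16.619.

16.619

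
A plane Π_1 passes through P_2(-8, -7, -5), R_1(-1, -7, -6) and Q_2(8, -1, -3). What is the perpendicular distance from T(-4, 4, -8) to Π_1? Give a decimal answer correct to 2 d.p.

P_2R_1 = (7, 0, -1), P_2Q_2 = (16, 6, 2); a normal to Π_1 is P_2R_1 × P_2Q_2 = (6, -30, 42).
Using P_2: Π_1 has equation 6x - 30y + 42z = -48.
n·T − d = (6)·(-4) + (-30)·(4) + (42)·(-8) − (-48) = -432; |n| = √2700.
Distance = |-432| / √2700 = 432/√2700 ≈ 8.31.

8.31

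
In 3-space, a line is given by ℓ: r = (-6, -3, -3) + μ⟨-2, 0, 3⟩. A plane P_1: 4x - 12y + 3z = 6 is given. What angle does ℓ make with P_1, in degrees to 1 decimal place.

sin θ = |n·v| / (|n||v|) = |1| / (√169 · √13) = 0.02133.
θ ≈ 1.2°.

1.2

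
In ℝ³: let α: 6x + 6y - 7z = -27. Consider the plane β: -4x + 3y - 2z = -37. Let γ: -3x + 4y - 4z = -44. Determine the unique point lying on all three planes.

Solving the 3×3 linear system 6x + 6y - 7z = -27, -4x + 3y - 2z = -37, -3x + 4y - 4z = -44 (e.g. by elimination or Cramer's rule, determinant = -35) gives (4, -5, 3).

(4, -5, 3)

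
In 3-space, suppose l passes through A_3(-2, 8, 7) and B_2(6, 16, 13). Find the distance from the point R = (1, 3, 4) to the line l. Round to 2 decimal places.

A direction vector for l is B_2 − A_3 = (8, 8, 6).
Taking (-2, 8, 7) on l with direction v = (8, 8, 6): w = R − (-2, 8, 7) = (3, -5, -3), and w × v = (-6, -42, 64).
Distance = |w × v| / |v| = √5896 / √164 ≈ 6.00.

6.00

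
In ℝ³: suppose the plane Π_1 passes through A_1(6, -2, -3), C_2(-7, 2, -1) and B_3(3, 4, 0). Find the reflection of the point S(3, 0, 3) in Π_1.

A_1C_2 = (-13, 4, 2), A_1B_3 = (-3, 6, 3); a normal to Π_1 is A_1C_2 × A_1B_3 = (0, 33, -66).
Using A_1: Π_1 has equation 33y - 66z = 132.
λ = (n·S − d)/|n|² = (-198 − 132)/5445 = -2/33.
Reflection = S − 2λn = (3, 0, 3) − (-4/33)·(0, 33, -66) = (3, 4, -5).

(3, 4, -5)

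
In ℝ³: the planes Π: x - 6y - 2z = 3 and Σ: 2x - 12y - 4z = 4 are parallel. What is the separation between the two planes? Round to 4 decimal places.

Rescale Σ by 1/2: x - 6y - 2z = 2. Then distance = |3 − 2| / √41 ≈ 0.1562.

0.1562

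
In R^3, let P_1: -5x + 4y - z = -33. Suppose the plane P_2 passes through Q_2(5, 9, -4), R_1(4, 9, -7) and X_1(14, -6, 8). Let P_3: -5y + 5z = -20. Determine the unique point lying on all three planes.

(8, 1, -3)

Q_2R_1 = (-1, 0, -3), Q_2X_1 = (9, -15, 12); a normal to P_2 is Q_2R_1 × Q_2X_1 = (-45, -15, 15).
Using Q_2: P_2 has equation -45x - 15y + 15z = -420.
Solving the 3×3 linear system -5x + 4y - z = -33, -45x - 15y + 15z = -420, -5y + 5z = -20 (e.g. by elimination or Cramer's rule, determinant = 675) gives (8, 1, -3).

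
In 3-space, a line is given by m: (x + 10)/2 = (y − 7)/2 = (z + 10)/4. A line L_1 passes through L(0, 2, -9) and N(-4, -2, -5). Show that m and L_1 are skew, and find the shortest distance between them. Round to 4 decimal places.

10.6066

m has direction (2, 2, 4) through (-10, 7, -10).
A direction vector for L_1 is N − L = (-4, -4, 4).
Common perpendicular direction n = (2, 2, 4) × (-4, -4, 4) = (24, -24, 0).
With w = (0, 2, -9) − (-10, 7, -10) = (10, -5, 1), w · n = 360.
Since n ≠ 0 the lines are not parallel, and w · n = 360 ≠ 0 so they do not intersect; hence they are skew.
Distance = |w · n| / |n| = |360| / √1152 ≈ 10.6066.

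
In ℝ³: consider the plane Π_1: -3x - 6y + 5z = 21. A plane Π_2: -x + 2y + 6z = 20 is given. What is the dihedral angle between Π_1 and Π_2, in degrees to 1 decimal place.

66.9

cos θ = |n₁·n₂| / (|n₁||n₂|) = |21| / (√70 · √41).
θ = arccos(0.39199) ≈ 66.9°.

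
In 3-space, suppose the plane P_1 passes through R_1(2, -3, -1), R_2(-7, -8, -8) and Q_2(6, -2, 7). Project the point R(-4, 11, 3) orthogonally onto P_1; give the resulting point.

R_1R_2 = (-9, -5, -7), R_1Q_2 = (4, 1, 8); a normal to P_1 is R_1R_2 × R_1Q_2 = (-33, 44, 11).
Using R_1: P_1 has equation -33x + 44y + 11z = -209.
Foot = R − λn with λ = (n·R − d)/|n|² = (649 − (-209))/3146 = 3/11.
Foot = (-4, 11, 3) − (3/11)·(-33, 44, 11) = (5, -1, 0).

(5, -1, 0)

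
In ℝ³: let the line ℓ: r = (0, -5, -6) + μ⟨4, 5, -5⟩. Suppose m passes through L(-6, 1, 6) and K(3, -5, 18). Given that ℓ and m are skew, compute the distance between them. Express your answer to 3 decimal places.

13.091

A direction vector for m is K − L = (9, -6, 12).
Common perpendicular direction n = (4, 5, -5) × (9, -6, 12) = (30, -93, -69).
With w = (-6, 1, 6) − (0, -5, -6) = (-6, 6, 12), w · n = -1566.
Distance = |w · n| / |n| = |-1566| / √14310 ≈ 13.091.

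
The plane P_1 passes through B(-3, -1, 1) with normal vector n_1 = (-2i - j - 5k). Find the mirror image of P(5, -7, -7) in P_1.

P_1: n_1·r = n_1·B gives -2x - y - 5z = 2.
λ = (n·P − d)/|n|² = (32 − 2)/30 = 1.
Reflection = P − 2λn = (5, -7, -7) − 2·(-2, -1, -5) = (9, -5, 3).

(9, -5, 3)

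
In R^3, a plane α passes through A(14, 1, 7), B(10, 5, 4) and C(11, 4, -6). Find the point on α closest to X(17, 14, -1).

(9, 6, -1)

AB = (-4, 4, -3), AC = (-3, 3, -13); a normal to α is AB × AC = (-43, -43, 0).
Using A: α has equation -43x - 43y = -645.
Foot = X − λn with λ = (n·X − d)/|n|² = (-1333 − (-645))/3698 = -8/43.
Foot = (17, 14, -1) − (-8/43)·(-43, -43, 0) = (9, 6, -1).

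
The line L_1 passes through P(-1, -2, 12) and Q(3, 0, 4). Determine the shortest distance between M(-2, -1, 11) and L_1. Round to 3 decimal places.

A direction vector for L_1 is Q − P = (4, 2, -8).
Taking (-1, -2, 12) on L_1 with direction v = (4, 2, -8): w = M − (-1, -2, 12) = (-1, 1, -1), and w × v = (-6, -12, -6).
Distance = |w × v| / |v| = √216 / √84 ≈ 1.604.

1.604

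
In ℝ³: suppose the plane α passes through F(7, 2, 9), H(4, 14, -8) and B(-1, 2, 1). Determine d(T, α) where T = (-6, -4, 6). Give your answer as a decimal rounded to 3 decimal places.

FH = (-3, 12, -17), FB = (-8, 0, -8); a normal to α is FH × FB = (-96, 112, 96).
Using F: α has equation -96x + 112y + 96z = 416.
n·T − d = (-96)·(-6) + (112)·(-4) + (96)·(6) − 416 = 288; |n| = √30976.
Distance = |288| / √30976 = 288/√30976 ≈ 1.636.

1.636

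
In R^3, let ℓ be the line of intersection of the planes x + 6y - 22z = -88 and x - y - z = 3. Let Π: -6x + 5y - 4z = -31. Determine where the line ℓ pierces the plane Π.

Direction of ℓ: (1, 6, -22) × (1, -1, -1) = (-28, -21, -7).
A point on ℓ: solving the two plane equations with x = -6 gives (-6, -10, 1).
Substitute r = (-6, -10, 1) + t(-28, -21, -7) into the plane: -18 + 91t = -31, so t = -1/7.
Intersection: (-6, -10, 1) + (-1/7)·(-28, -21, -7) = (-2, -7, 2).

(-2, -7, 2)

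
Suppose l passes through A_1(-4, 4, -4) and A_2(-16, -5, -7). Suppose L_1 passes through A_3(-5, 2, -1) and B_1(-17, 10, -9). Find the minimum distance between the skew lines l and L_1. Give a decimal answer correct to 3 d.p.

A direction vector for l is A_2 − A_1 = (-12, -9, -3).
A direction vector for L_1 is B_1 − A_3 = (-12, 8, -8).
Common perpendicular direction n = (-12, -9, -3) × (-12, 8, -8) = (96, -60, -204).
With w = (-5, 2, -1) − (-4, 4, -4) = (-1, -2, 3), w · n = -588.
Distance = |w · n| / |n| = |-588| / √54432 ≈ 2.520.

2.520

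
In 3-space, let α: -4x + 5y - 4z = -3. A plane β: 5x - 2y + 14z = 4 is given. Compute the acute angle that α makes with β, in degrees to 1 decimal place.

40.6

cos θ = |n₁·n₂| / (|n₁||n₂|) = |-86| / (√57 · √225).
θ = arccos(0.75940) ≈ 40.6°.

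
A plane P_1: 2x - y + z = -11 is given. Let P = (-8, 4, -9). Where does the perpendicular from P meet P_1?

Foot = P − λn with λ = (n·P − d)/|n|² = (-29 − (-11))/6 = -3.
Foot = (-8, 4, -9) − (-3)·(2, -1, 1) = (-2, 1, -6).

(-2, 1, -6)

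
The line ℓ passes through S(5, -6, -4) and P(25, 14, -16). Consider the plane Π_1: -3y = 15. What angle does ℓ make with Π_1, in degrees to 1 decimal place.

A direction vector for ℓ is P − S = (20, 20, -12).
sin θ = |n·v| / (|n||v|) = |-60| / (√9 · √944) = 0.65094.
θ ≈ 40.6°.

40.6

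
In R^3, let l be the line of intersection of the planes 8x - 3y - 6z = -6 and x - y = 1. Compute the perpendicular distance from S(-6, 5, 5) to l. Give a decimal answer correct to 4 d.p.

9.0052

Direction of l: (8, -3, -6) × (1, -1, 0) = (-6, -6, -5).
A point on l: solving the two plane equations with x = -3 gives (-3, -4, -1).
Taking (-3, -4, -1) on l with direction v = (-6, -6, -5): w = S − (-3, -4, -1) = (-3, 9, 6), and w × v = (-9, -51, 72).
Distance = |w × v| / |v| = √7866 / √97 ≈ 9.0052.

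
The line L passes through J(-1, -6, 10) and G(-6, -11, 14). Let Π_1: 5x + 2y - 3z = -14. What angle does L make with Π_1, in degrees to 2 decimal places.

69.80

A direction vector for L is G − J = (-5, -5, 4).
sin θ = |n·v| / (|n||v|) = |-47| / (√38 · √66) = 0.93850.
θ ≈ 69.80°.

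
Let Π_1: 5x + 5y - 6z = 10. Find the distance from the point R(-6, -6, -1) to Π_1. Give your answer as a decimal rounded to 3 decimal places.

6.901

n·R − d = (5)·(-6) + (5)·(-6) + (-6)·(-1) − 10 = -64; |n| = √86.
Distance = |-64| / √86 = 64/√86 ≈ 6.901.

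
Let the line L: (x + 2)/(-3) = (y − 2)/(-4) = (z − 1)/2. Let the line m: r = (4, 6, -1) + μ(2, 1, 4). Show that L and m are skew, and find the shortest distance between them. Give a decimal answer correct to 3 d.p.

2.195

L has direction (-3, -4, 2) through (-2, 2, 1).
Common perpendicular direction n = (-3, -4, 2) × (2, 1, 4) = (-18, 16, 5).
With w = (4, 6, -1) − (-2, 2, 1) = (6, 4, -2), w · n = -54.
Since n ≠ 0 the lines are not parallel, and w · n = -54 ≠ 0 so they do not intersect; hence they are skew.
Distance = |w · n| / |n| = |-54| / √605 ≈ 2.195.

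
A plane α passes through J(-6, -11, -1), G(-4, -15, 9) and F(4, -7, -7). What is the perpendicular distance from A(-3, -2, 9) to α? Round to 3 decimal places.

11.717

JG = (2, -4, 10), JF = (10, 4, -6); a normal to α is JG × JF = (-16, 112, 48).
Using J: α has equation -16x + 112y + 48z = -1184.
n·A − d = (-16)·(-3) + (112)·(-2) + (48)·(9) − (-1184) = 1440; |n| = √15104.
Distance = |1440| / √15104 = 1440/√15104 ≈ 11.717.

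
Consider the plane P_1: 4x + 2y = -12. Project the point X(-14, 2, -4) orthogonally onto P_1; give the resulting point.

(-6, 6, -4)

Foot = X − λn with λ = (n·X − d)/|n|² = (-52 − (-12))/20 = -2.
Foot = (-14, 2, -4) − (-2)·(4, 2, 0) = (-6, 6, -4).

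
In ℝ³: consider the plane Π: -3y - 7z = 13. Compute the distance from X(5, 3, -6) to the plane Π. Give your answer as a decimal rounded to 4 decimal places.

n·X − d = (0)·(5) + (-3)·(3) + (-7)·(-6) − 13 = 20; |n| = √58.
Distance = |20| / √58 = 20/√58 ≈ 2.6261.

2.6261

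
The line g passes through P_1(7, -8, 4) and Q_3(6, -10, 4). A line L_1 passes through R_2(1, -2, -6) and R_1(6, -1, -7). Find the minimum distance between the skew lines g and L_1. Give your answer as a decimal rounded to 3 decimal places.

11.646

A direction vector for g is Q_3 − P_1 = (-1, -2, 0).
A direction vector for L_1 is R_1 − R_2 = (5, 1, -1).
Common perpendicular direction n = (-1, -2, 0) × (5, 1, -1) = (2, -1, 9).
With w = (1, -2, -6) − (7, -8, 4) = (-6, 6, -10), w · n = -108.
Distance = |w · n| / |n| = |-108| / √86 ≈ 11.646.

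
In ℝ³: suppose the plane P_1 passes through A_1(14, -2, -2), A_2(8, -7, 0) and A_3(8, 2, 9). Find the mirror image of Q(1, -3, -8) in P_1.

(15, -15, 4)

A_1A_2 = (-6, -5, 2), A_1A_3 = (-6, 4, 11); a normal to P_1 is A_1A_2 × A_1A_3 = (-63, 54, -54).
Using A_1: P_1 has equation -63x + 54y - 54z = -882.
λ = (n·Q − d)/|n|² = (207 − (-882))/9801 = 1/9.
Reflection = Q − 2λn = (1, -3, -8) − (2/9)·(-63, 54, -54) = (15, -15, 4).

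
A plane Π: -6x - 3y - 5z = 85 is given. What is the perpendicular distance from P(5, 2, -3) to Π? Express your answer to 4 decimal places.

n·P − d = (-6)·(5) + (-3)·(2) + (-5)·(-3) − 85 = -106; |n| = √70.
Distance = |-106| / √70 = 106/√70 ≈ 12.6694.

12.6694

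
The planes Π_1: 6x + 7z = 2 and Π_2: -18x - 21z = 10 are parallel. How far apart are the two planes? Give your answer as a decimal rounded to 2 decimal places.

0.58

Rescale Π_2 by 1/(-3): 6x + 7z = -10/3. Then distance = |2 − (-10/3)| / √85 ≈ 0.58.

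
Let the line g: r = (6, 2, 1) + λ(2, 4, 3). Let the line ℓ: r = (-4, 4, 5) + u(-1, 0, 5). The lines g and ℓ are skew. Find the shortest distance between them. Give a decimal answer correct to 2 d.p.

8.68

Common perpendicular direction n = (2, 4, 3) × (-1, 0, 5) = (20, -13, 4).
With w = (-4, 4, 5) − (6, 2, 1) = (-10, 2, 4), w · n = -210.
Distance = |w · n| / |n| = |-210| / √585 ≈ 8.68.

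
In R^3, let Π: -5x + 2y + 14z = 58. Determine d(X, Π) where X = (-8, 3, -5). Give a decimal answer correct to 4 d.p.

n·X − d = (-5)·(-8) + (2)·(3) + (14)·(-5) − 58 = -82; |n| = √225.
Distance = |-82| / √225 = 82/√225 ≈ 5.4667.

5.4667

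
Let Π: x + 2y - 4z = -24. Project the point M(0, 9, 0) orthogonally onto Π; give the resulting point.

Foot = M − λn with λ = (n·M − d)/|n|² = (18 − (-24))/21 = 2.
Foot = (0, 9, 0) − 2·(1, 2, -4) = (-2, 5, 8).

(-2, 5, 8)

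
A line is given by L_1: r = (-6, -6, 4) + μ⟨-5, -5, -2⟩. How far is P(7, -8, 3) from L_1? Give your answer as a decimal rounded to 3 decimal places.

11.045

Taking (-6, -6, 4) on L_1 with direction v = (-5, -5, -2): w = P − (-6, -6, 4) = (13, -2, -1), and w × v = (-1, 31, -75).
Distance = |w × v| / |v| = √6587 / √54 ≈ 11.045.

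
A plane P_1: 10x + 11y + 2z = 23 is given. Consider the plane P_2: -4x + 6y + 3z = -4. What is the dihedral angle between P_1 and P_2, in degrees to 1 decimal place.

74.1

cos θ = |n₁·n₂| / (|n₁||n₂|) = |32| / (√225 · √61).
θ = arccos(0.27315) ≈ 74.1°.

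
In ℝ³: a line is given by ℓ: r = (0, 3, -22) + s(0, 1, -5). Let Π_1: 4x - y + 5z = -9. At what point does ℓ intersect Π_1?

(0, -1, -2)

Substitute r = (0, 3, -22) + t(0, 1, -5) into the plane: -113 + (-26)t = -9, so t = -4.
Intersection: (0, 3, -22) + (-4)·(0, 1, -5) = (0, -1, -2).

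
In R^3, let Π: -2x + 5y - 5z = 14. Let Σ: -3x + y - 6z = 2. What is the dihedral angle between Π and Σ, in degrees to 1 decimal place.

cos θ = |n₁·n₂| / (|n₁||n₂|) = |41| / (√54 · √46).
θ = arccos(0.82264) ≈ 34.7°.

34.7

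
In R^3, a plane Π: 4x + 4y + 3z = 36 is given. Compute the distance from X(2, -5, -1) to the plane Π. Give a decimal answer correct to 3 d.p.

n·X − d = (4)·(2) + (4)·(-5) + (3)·(-1) − 36 = -51; |n| = √41.
Distance = |-51| / √41 = 51/√41 ≈ 7.965.

7.965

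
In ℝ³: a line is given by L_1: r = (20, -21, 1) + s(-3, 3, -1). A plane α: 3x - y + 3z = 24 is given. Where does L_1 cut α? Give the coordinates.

(8, -9, -3)

Substitute r = (20, -21, 1) + t(-3, 3, -1) into the plane: 84 + (-15)t = 24, so t = 4.
Intersection: (20, -21, 1) + 4·(-3, 3, -1) = (8, -9, -3).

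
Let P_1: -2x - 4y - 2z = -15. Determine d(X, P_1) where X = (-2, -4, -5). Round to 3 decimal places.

9.186

n·X − d = (-2)·(-2) + (-4)·(-4) + (-2)·(-5) − (-15) = 45; |n| = √24.
Distance = |45| / √24 = 45/√24 ≈ 9.186.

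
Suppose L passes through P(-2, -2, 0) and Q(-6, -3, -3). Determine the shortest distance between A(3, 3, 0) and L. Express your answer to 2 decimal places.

5.10

A direction vector for L is Q − P = (-4, -1, -3).
Taking (-2, -2, 0) on L with direction v = (-4, -1, -3): w = A − (-2, -2, 0) = (5, 5, 0), and w × v = (-15, 15, 15).
Distance = |w × v| / |v| = √675 / √26 ≈ 5.10.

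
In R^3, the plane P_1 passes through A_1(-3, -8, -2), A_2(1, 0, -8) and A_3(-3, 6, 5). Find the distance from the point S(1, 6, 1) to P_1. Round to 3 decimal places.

A_1A_2 = (4, 8, -6), A_1A_3 = (0, 14, 7); a normal to P_1 is A_1A_2 × A_1A_3 = (140, -28, 56).
Using A_1: P_1 has equation 140x - 28y + 56z = -308.
n·S − d = (140)·(1) + (-28)·(6) + (56)·(1) − (-308) = 336; |n| = √23520.
Distance = |336| / √23520 = 336/√23520 ≈ 2.191.

2.191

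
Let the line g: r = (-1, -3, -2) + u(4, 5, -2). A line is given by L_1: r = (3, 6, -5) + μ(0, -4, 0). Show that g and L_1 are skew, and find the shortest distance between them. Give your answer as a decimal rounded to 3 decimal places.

Common perpendicular direction n = (4, 5, -2) × (0, -4, 0) = (-8, 0, -16).
With w = (3, 6, -5) − (-1, -3, -2) = (4, 9, -3), w · n = 16.
Since n ≠ 0 the lines are not parallel, and w · n = 16 ≠ 0 so they do not intersect; hence they are skew.
Distance = |w · n| / |n| = |16| / √320 ≈ 0.894.

0.894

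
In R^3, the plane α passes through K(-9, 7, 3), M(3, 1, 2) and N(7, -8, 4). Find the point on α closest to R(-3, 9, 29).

KM = (12, -6, -1), KN = (16, -15, 1); a normal to α is KM × KN = (-21, -28, -84).
Using K: α has equation -21x - 28y - 84z = -259.
Foot = R − λn with λ = (n·R − d)/|n|² = (-2625 − (-259))/8281 = -2/7.
Foot = (-3, 9, 29) − (-2/7)·(-21, -28, -84) = (-9, 1, 5).

(-9, 1, 5)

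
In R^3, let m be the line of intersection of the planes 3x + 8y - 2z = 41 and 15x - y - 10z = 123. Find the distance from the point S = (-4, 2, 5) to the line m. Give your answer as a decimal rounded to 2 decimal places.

Direction of m: (3, 8, -2) × (15, -1, -10) = (-82, 0, -123).
A point on m: solving the two plane equations with x = 5 gives (5, 2, -5).
Taking (5, 2, -5) on m with direction v = (-82, 0, -123): w = S − (5, 2, -5) = (-9, 0, 10), and w × v = (0, -1927, 0).
Distance = |w × v| / |v| = √3713329 / √21853 ≈ 13.04.

13.04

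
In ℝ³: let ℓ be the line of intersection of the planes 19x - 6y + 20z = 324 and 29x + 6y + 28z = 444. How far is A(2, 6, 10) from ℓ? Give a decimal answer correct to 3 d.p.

Direction of ℓ: (19, -6, 20) × (29, 6, 28) = (-288, 48, 288).
A point on ℓ: solving the two plane equations with x = 8 gives (8, -2, 8).
Taking (8, -2, 8) on ℓ with direction v = (-288, 48, 288): w = A − (8, -2, 8) = (-6, 8, 2), and w × v = (2208, 1152, 2016).
Distance = |w × v| / |v| = √10266624 / √168192 ≈ 7.813.

7.813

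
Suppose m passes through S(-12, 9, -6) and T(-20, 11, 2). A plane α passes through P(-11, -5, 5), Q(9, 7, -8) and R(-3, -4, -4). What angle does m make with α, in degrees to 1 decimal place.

A direction vector for m is T − S = (-8, 2, 8).
PQ = (20, 12, -13), PR = (8, 1, -9); a normal to α is PQ × PR = (-95, 76, -76).
Using P: α has equation -95x + 76y - 76z = 285.
sin θ = |n·v| / (|n||v|) = |304| / (√20577 · √132) = 0.18446.
θ ≈ 10.6°.

10.6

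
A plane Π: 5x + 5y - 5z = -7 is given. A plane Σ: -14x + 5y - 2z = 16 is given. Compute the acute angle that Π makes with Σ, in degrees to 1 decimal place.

cos θ = |n₁·n₂| / (|n₁||n₂|) = |-35| / (√75 · √225).
θ = arccos(0.26943) ≈ 74.4°.

74.4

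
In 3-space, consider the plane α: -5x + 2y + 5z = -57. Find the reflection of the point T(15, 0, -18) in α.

λ = (n·T − d)/|n|² = (-165 − (-57))/54 = -2.
Reflection = T − 2λn = (15, 0, -18) − (-4)·(-5, 2, 5) = (-5, 8, 2).

(-5, 8, 2)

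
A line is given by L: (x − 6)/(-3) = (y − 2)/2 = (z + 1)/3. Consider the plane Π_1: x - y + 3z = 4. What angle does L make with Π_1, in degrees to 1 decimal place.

L has direction (-3, 2, 3) through (6, 2, -1).
sin θ = |n·v| / (|n||v|) = |4| / (√11 · √22) = 0.25713.
θ ≈ 14.9°.

14.9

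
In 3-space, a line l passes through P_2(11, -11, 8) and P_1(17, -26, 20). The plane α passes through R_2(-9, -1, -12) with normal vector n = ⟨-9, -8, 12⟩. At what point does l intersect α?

A direction vector for l is P_1 − P_2 = (6, -15, 12).
α: n·r = n·R_2 gives -9x - 8y + 12z = -55.
Substitute r = (11, -11, 8) + t(6, -15, 12) into the plane: 85 + 210t = -55, so t = -2/3.
Intersection: (11, -11, 8) + (-2/3)·(6, -15, 12) = (7, -1, 0).

(7, -1, 0)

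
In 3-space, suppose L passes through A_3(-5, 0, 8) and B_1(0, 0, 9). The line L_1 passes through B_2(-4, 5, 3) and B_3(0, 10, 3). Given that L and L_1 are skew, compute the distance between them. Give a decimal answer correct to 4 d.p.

4.2624

A direction vector for L is B_1 − A_3 = (5, 0, 1).
A direction vector for L_1 is B_3 − B_2 = (4, 5, 0).
Common perpendicular direction n = (5, 0, 1) × (4, 5, 0) = (-5, 4, 25).
With w = (-4, 5, 3) − (-5, 0, 8) = (1, 5, -5), w · n = -110.
Distance = |w · n| / |n| = |-110| / √666 ≈ 4.2624.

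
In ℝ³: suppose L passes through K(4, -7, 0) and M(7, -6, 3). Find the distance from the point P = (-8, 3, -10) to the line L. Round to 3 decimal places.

13.377

A direction vector for L is M − K = (3, 1, 3).
Taking (4, -7, 0) on L with direction v = (3, 1, 3): w = P − (4, -7, 0) = (-12, 10, -10), and w × v = (40, 6, -42).
Distance = |w × v| / |v| = √3400 / √19 ≈ 13.377.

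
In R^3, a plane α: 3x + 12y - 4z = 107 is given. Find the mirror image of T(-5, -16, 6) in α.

(7, 32, -10)

λ = (n·T − d)/|n|² = (-231 − 107)/169 = -2.
Reflection = T − 2λn = (-5, -16, 6) − (-4)·(3, 12, -4) = (7, 32, -10).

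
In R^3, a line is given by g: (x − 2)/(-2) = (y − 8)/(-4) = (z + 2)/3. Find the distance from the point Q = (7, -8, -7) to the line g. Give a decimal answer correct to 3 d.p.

g has direction (-2, -4, 3) through (2, 8, -2).
Taking (2, 8, -2) on g with direction v = (-2, -4, 3): w = Q − (2, 8, -2) = (5, -16, -5), and w × v = (-68, -5, -52).
Distance = |w × v| / |v| = √7353 / √29 ≈ 15.923.

15.923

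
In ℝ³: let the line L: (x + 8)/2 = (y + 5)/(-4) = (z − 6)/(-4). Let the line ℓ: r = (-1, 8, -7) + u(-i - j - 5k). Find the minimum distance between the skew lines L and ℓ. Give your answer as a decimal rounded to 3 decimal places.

L has direction (2, -4, -4) through (-8, -5, 6).
Common perpendicular direction n = (2, -4, -4) × (-1, -1, -5) = (16, 14, -6).
With w = (-1, 8, -7) − (-8, -5, 6) = (7, 13, -13), w · n = 372.
Distance = |w · n| / |n| = |372| / √488 ≈ 16.840.

16.840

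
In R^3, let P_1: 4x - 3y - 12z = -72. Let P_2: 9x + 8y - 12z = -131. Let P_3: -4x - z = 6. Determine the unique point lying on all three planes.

Solving the 3×3 linear system 4x - 3y - 12z = -72, 9x + 8y - 12z = -131, -4x - z = 6 (e.g. by elimination or Cramer's rule, determinant = -587) gives (-3, -4, 6).

(-3, -4, 6)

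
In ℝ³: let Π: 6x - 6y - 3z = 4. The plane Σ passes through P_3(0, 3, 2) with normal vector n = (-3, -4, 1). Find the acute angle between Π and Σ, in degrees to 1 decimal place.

Σ: n·r = n·P_3 gives -3x - 4y + z = -10.
cos θ = |n₁·n₂| / (|n₁||n₂|) = |3| / (√81 · √26).
θ = arccos(0.06537) ≈ 86.3°.

86.3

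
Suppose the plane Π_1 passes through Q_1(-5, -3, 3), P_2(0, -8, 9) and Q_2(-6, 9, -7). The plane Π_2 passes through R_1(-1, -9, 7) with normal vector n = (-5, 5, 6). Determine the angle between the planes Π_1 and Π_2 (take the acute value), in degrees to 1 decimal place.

15.3

Q_1P_2 = (5, -5, 6), Q_1Q_2 = (-1, 12, -10); a normal to Π_1 is Q_1P_2 × Q_1Q_2 = (-22, 44, 55).
Using Q_1: Π_1 has equation -22x + 44y + 55z = 143.
Π_2: n·r = n·R_1 gives -5x + 5y + 6z = 2.
cos θ = |n₁·n₂| / (|n₁||n₂|) = |660| / (√5445 · √86).
θ = arccos(0.96449) ≈ 15.3°.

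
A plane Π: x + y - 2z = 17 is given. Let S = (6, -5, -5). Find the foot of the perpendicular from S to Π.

(7, -4, -7)

Foot = S − λn with λ = (n·S − d)/|n|² = (11 − 17)/6 = -1.
Foot = (6, -5, -5) − (-1)·(1, 1, -2) = (7, -4, -7).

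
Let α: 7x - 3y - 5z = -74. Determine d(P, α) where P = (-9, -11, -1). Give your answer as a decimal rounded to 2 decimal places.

n·P − d = (7)·(-9) + (-3)·(-11) + (-5)·(-1) − (-74) = 49; |n| = √83.
Distance = |49| / √83 = 49/√83 ≈ 5.38.

5.38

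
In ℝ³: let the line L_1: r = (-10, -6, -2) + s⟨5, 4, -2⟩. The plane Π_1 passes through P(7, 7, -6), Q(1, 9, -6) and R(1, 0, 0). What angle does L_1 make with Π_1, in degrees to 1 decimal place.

PQ = (-6, 2, 0), PR = (-6, -7, 6); a normal to Π_1 is PQ × PR = (12, 36, 54).
Using P: Π_1 has equation 12x + 36y + 54z = 12.
sin θ = |n·v| / (|n||v|) = |96| / (√4356 · √45) = 0.21683.
θ ≈ 12.5°.

12.5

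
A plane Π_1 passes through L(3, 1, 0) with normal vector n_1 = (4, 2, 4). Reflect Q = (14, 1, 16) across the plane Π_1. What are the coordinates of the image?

(-10, -11, -8)

Π_1: n_1·r = n_1·L gives 4x + 2y + 4z = 14.
λ = (n·Q − d)/|n|² = (122 − 14)/36 = 3.
Reflection = Q − 2λn = (14, 1, 16) − 6·(4, 2, 4) = (-10, -11, -8).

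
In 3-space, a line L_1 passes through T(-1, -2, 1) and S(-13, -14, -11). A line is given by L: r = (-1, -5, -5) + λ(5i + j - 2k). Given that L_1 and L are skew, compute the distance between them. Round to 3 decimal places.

A direction vector for L_1 is S − T = (-12, -12, -12).
Common perpendicular direction n = (-12, -12, -12) × (5, 1, -2) = (36, -84, 48).
With w = (-1, -5, -5) − (-1, -2, 1) = (0, -3, -6), w · n = -36.
Distance = |w · n| / |n| = |-36| / √10656 ≈ 0.349.

0.349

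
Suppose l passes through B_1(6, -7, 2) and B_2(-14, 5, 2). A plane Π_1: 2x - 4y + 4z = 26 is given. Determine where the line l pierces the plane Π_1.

(1, -4, 2)

A direction vector for l is B_2 − B_1 = (-20, 12, 0).
Substitute r = (6, -7, 2) + t(-20, 12, 0) into the plane: 48 + (-88)t = 26, so t = 1/4.
Intersection: (6, -7, 2) + (1/4)·(-20, 12, 0) = (1, -4, 2).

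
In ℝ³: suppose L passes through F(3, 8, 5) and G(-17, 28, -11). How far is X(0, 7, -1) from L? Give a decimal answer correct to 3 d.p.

A direction vector for L is G − F = (-20, 20, -16).
Taking (3, 8, 5) on L with direction v = (-20, 20, -16): w = X − (3, 8, 5) = (-3, -1, -6), and w × v = (136, 72, -80).
Distance = |w × v| / |v| = √30080 / √1056 ≈ 5.337.

5.337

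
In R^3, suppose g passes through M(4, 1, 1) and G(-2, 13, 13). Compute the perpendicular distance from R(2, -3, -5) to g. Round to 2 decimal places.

A direction vector for g is G − M = (-6, 12, 12).
Taking (4, 1, 1) on g with direction v = (-6, 12, 12): w = R − (4, 1, 1) = (-2, -4, -6), and w × v = (24, 60, -48).
Distance = |w × v| / |v| = √6480 / √324 ≈ 4.47.

4.47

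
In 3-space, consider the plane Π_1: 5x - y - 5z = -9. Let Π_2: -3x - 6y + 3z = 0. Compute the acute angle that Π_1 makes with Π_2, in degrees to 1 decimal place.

cos θ = |n₁·n₂| / (|n₁||n₂|) = |-24| / (√51 · √54).
θ = arccos(0.45733) ≈ 62.8°.

62.8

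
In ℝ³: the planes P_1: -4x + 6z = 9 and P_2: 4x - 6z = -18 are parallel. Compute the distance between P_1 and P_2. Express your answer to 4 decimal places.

Rescale P_2 by 1/(-1): -4x + 6z = 18. Then distance = |9 − 18| / √52 ≈ 1.2481.

1.2481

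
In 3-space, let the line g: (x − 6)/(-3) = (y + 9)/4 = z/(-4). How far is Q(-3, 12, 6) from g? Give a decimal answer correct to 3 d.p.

19.323

g has direction (-3, 4, -4) through (6, -9, 0).
Taking (6, -9, 0) on g with direction v = (-3, 4, -4): w = Q − (6, -9, 0) = (-9, 21, 6), and w × v = (-108, -54, 27).
Distance = |w × v| / |v| = √15309 / √41 ≈ 19.323.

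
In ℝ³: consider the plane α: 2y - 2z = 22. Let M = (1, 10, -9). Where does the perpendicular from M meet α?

(1, 6, -5)

Foot = M − λn with λ = (n·M − d)/|n|² = (38 − 22)/8 = 2.
Foot = (1, 10, -9) − 2·(0, 2, -2) = (1, 6, -5).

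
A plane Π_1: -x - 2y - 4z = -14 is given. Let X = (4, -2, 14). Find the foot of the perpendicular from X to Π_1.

Foot = X − λn with λ = (n·X − d)/|n|² = (-56 − (-14))/21 = -2.
Foot = (4, -2, 14) − (-2)·(-1, -2, -4) = (2, -6, 6).

(2, -6, 6)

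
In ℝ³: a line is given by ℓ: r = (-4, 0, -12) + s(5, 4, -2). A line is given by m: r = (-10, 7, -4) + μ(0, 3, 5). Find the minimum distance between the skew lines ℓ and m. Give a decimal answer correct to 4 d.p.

Common perpendicular direction n = (5, 4, -2) × (0, 3, 5) = (26, -25, 15).
With w = (-10, 7, -4) − (-4, 0, -12) = (-6, 7, 8), w · n = -211.
Distance = |w · n| / |n| = |-211| / √1526 ≈ 5.4014.

5.4014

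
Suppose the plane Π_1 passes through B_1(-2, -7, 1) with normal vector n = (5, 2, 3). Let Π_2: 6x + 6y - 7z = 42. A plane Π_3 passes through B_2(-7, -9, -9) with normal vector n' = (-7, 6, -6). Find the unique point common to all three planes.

Π_1: n·r = n·B_1 gives 5x + 2y + 3z = -21.
Π_3: n'·r = n'·B_2 gives -7x + 6y - 6z = 49.
Solving the 3×3 linear system 5x + 2y + 3z = -21, 6x + 6y - 7z = 42, -7x + 6y - 6z = 49 (e.g. by elimination or Cramer's rule, determinant = 434) gives (-1, 1, -6).

(-1, 1, -6)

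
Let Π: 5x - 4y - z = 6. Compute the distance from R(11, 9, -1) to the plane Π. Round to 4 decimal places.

n·R − d = (5)·(11) + (-4)·(9) + (-1)·(-1) − 6 = 14; |n| = √42.
Distance = |14| / √42 = 14/√42 ≈ 2.1602.

2.1602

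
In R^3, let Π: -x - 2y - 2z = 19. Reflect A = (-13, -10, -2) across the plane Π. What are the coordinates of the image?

λ = (n·A − d)/|n|² = (37 − 19)/9 = 2.
Reflection = A − 2λn = (-13, -10, -2) − 4·(-1, -2, -2) = (-9, -2, 6).

(-9, -2, 6)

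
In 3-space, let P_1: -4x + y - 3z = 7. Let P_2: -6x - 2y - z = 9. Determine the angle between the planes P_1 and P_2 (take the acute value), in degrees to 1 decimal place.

40.0

cos θ = |n₁·n₂| / (|n₁||n₂|) = |25| / (√26 · √41).
θ = arccos(0.76570) ≈ 40.0°.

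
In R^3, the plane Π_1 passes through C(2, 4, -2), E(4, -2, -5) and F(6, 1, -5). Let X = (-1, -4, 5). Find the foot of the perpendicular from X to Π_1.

CE = (2, -6, -3), CF = (4, -3, -3); a normal to Π_1 is CE × CF = (9, -6, 18).
Using C: Π_1 has equation 9x - 6y + 18z = -42.
Foot = X − λn with λ = (n·X − d)/|n|² = (105 − (-42))/441 = 1/3.
Foot = (-1, -4, 5) − (1/3)·(9, -6, 18) = (-4, -2, -1).

(-4, -2, -1)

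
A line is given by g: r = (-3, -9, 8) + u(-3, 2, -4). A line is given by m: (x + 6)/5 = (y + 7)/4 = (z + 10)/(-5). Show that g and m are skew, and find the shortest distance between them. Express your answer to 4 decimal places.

m has direction (5, 4, -5) through (-6, -7, -10).
Common perpendicular direction n = (-3, 2, -4) × (5, 4, -5) = (6, -35, -22).
With w = (-6, -7, -10) − (-3, -9, 8) = (-3, 2, -18), w · n = 308.
Since n ≠ 0 the lines are not parallel, and w · n = 308 ≠ 0 so they do not intersect; hence they are skew.
Distance = |w · n| / |n| = |308| / √1745 ≈ 7.3731.

7.3731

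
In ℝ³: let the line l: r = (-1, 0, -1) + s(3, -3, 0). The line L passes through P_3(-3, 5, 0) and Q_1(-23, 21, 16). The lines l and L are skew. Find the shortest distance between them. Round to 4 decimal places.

2.2630

A direction vector for L is Q_1 − P_3 = (-20, 16, 16).
Common perpendicular direction n = (3, -3, 0) × (-20, 16, 16) = (-48, -48, -12).
With w = (-3, 5, 0) − (-1, 0, -1) = (-2, 5, 1), w · n = -156.
Distance = |w · n| / |n| = |-156| / √4752 ≈ 2.2630.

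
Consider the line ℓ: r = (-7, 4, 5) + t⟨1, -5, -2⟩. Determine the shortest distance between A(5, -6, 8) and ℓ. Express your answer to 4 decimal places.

12.1847

Taking (-7, 4, 5) on ℓ with direction v = (1, -5, -2): w = A − (-7, 4, 5) = (12, -10, 3), and w × v = (35, 27, -50).
Distance = |w × v| / |v| = √4454 / √30 ≈ 12.1847.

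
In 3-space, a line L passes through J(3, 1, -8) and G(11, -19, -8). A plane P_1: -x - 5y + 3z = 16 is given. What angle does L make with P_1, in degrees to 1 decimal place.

A direction vector for L is G − J = (8, -20, 0).
sin θ = |n·v| / (|n||v|) = |92| / (√35 · √464) = 0.72193.
θ ≈ 46.2°.

46.2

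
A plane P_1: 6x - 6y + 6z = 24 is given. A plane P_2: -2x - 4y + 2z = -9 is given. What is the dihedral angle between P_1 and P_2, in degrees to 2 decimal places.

cos θ = |n₁·n₂| / (|n₁||n₂|) = |24| / (√108 · √24).
θ = arccos(0.47140) ≈ 61.87°.

61.87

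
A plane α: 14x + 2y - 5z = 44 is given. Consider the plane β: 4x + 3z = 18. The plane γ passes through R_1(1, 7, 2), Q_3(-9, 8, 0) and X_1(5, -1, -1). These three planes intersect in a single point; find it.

R_1Q_3 = (-10, 1, -2), R_1X_1 = (4, -8, -3); a normal to γ is R_1Q_3 × R_1X_1 = (-19, -38, 76).
Using R_1: γ has equation -19x - 38y + 76z = -133.
Solving the 3×3 linear system 14x + 2y - 5z = 44, 4x + 3z = 18, -19x - 38y + 76z = -133 (e.g. by elimination or Cramer's rule, determinant = 1634) gives (3, 6, 2).

(3, 6, 2)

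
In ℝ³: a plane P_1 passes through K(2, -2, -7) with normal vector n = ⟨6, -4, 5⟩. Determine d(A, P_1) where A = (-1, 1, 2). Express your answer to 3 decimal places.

P_1: n·r = n·K gives 6x - 4y + 5z = -15.
n·A − d = (6)·(-1) + (-4)·(1) + (5)·(2) − (-15) = 15; |n| = √77.
Distance = |15| / √77 = 15/√77 ≈ 1.709.

1.709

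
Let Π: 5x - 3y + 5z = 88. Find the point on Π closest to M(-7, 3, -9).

Foot = M − λn with λ = (n·M − d)/|n|² = (-89 − 88)/59 = -3.
Foot = (-7, 3, -9) − (-3)·(5, -3, 5) = (8, -6, 6).

(8, -6, 6)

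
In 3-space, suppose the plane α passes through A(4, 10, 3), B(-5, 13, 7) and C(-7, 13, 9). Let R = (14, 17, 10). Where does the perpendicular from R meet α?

(8, 7, 4)

AB = (-9, 3, 4), AC = (-11, 3, 6); a normal to α is AB × AC = (6, 10, 6).
Using A: α has equation 6x + 10y + 6z = 142.
Foot = R − λn with λ = (n·R − d)/|n|² = (314 − 142)/172 = 1.
Foot = (14, 17, 10) − 1·(6, 10, 6) = (8, 7, 4).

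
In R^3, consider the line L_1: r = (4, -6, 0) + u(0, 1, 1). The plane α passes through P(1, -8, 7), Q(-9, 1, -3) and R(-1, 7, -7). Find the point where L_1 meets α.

(4, -3, 3)

PQ = (-10, 9, -10), PR = (-2, 15, -14); a normal to α is PQ × PR = (24, -120, -132).
Using P: α has equation 24x - 120y - 132z = 60.
Substitute r = (4, -6, 0) + t(0, 1, 1) into the plane: 816 + (-252)t = 60, so t = 3.
Intersection: (4, -6, 0) + 3·(0, 1, 1) = (4, -3, 3).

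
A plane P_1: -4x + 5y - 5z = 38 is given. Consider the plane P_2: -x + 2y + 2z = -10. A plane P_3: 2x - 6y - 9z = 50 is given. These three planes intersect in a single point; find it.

(-2, 0, -6)

Solving the 3×3 linear system -4x + 5y - 5z = 38, -x + 2y + 2z = -10, 2x - 6y - 9z = 50 (e.g. by elimination or Cramer's rule, determinant = -11) gives (-2, 0, -6).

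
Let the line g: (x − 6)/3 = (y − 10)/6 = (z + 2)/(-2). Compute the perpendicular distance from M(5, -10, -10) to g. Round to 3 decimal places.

15.210

g has direction (3, 6, -2) through (6, 10, -2).
Taking (6, 10, -2) on g with direction v = (3, 6, -2): w = M − (6, 10, -2) = (-1, -20, -8), and w × v = (88, -26, 54).
Distance = |w × v| / |v| = √11336 / √49 ≈ 15.210.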